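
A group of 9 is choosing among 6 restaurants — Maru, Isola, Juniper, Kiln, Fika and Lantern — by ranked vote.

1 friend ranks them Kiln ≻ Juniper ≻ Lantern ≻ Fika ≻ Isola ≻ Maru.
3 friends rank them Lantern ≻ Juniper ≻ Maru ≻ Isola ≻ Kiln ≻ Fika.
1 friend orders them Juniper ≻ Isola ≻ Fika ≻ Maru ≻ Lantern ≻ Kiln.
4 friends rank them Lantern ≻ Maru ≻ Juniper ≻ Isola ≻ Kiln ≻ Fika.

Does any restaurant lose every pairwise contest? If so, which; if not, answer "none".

Pairwise majorities:
Maru vs Isola: Maru wins 7–2.
Maru vs Juniper: 4 to 5, Juniper.
Maru vs Kiln: Maru preferred on 3+1+4 = 8 ballots; Maru wins 8–1.
Maru vs Fika: Maru is ranked higher on 3+4 = 7 ballots, Fika on 2. Maru wins 7–2.
Maru vs Lantern: 1 for Maru, 8 for Lantern — Lantern by 8–1.
Isola vs Juniper: Isola is ranked higher on 0 ballots, Juniper on 9. Juniper wins 9–0.
Isola vs Kiln: Isola wins 8–1.
Isola vs Fika: Isola wins 8–1.
Isola–Lantern: Lantern 8–1.
Juniper–Kiln: Juniper 8–1.
Juniper vs Fika: Juniper, 9–0.
Juniper vs Lantern: Juniper preferred on 1+1 = 2 ballots; Lantern wins 7–2.
Kiln vs Fika: Kiln is ranked higher on 1+3+4 = 8 ballots, Fika on 1. Kiln wins 8–1.
Kiln–Lantern: Lantern 8–1.
Fika–Lantern: Lantern 8–1.
Only Fika has no wins; Fika is the Condorcet loser.

Fika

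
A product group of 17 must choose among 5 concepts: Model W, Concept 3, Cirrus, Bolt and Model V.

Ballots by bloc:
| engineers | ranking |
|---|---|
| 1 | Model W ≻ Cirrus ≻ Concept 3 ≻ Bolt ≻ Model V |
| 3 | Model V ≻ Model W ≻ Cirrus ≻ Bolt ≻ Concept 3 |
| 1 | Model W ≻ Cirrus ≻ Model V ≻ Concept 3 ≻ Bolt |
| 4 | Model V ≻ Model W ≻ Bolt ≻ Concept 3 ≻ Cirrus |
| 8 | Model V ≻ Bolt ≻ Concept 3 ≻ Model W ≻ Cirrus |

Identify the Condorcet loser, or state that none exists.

Pairwise majorities:
Model W–Concept 3: Model W 9–8.
Model W vs Cirrus: Model W wins 17–0.
Model W vs Bolt: Model W, 9–8.
Model W vs Model V: Model W preferred on 1+1 = 2 ballots; Model V wins 15–2.
Concept 3 vs Cirrus: 4+8 = 12 for Concept 3, 5 for Cirrus — Concept 3 by 12–5.
Concept 3 vs Bolt: Bolt wins 15–2.
Concept 3 vs Model V: 1 to 16, Model V.
Cirrus vs Bolt: Bolt wins 12–5.
Cirrus vs Model V: 2 to 15, Model V.
Bolt vs Model V: 1 for Bolt, 16 for Model V — Model V by 16–1.
Only Cirrus has no wins; Cirrus is the Condorcet loser.

Cirrus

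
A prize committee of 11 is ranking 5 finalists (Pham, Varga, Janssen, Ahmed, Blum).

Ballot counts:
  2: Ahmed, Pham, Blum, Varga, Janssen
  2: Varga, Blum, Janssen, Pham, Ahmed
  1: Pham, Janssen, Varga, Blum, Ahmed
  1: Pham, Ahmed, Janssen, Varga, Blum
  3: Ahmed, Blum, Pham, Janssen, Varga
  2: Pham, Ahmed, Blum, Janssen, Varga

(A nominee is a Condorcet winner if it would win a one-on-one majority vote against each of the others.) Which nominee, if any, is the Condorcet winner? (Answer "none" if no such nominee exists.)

Check each pair by majority over 11 ballots:
Pham vs Varga: Pham wins 9–2.
Pham vs Janssen: Pham wins 9–2.
Pham vs Ahmed: Pham wins 6–5.
Pham–Blum: Pham 6–5.
Varga–Janssen: Janssen 7–4.
Varga vs Ahmed: Ahmed, 8–3.
Varga vs Blum: Blum, 7–4.
Janssen vs Ahmed: Ahmed, 8–3.
Janssen vs Blum: Blum, 9–2.
Ahmed–Blum: Ahmed 8–3.
Pham wins every pairwise contest, so Pham is the Condorcet winner.

Pham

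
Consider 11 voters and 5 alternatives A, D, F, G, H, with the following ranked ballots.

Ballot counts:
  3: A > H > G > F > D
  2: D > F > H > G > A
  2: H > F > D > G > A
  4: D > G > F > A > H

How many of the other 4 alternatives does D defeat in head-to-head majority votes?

4

D against each rival (11 voters):
D vs A: D preferred on 2+2+4 = 8 ballots; D wins 8–3.
D vs F: D, 6–5.
D vs G: D preferred on 2+2+4 = 8 ballots; D wins 8–3.
D vs H: D wins 6–5.
D beats A, F, G, H — 4 pairwise wins.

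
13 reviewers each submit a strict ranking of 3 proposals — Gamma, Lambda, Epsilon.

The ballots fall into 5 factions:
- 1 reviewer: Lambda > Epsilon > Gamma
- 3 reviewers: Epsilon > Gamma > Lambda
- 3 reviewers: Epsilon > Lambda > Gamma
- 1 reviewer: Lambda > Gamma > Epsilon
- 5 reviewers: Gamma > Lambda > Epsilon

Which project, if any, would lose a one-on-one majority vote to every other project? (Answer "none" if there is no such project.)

none

Head-to-head results (13 reviewers):
Gamma vs Lambda: Gamma preferred on 3+5 = 8 ballots; Gamma wins 8–5.
Gamma–Epsilon: Epsilon 7–6.
Lambda vs Epsilon: 1+1+5 = 7 for Lambda, 6 for Epsilon — Lambda by 7–6.
No project is winless: Gamma beats Lambda; Lambda beats Epsilon; Epsilon beats Gamma. There is no Condorcet loser.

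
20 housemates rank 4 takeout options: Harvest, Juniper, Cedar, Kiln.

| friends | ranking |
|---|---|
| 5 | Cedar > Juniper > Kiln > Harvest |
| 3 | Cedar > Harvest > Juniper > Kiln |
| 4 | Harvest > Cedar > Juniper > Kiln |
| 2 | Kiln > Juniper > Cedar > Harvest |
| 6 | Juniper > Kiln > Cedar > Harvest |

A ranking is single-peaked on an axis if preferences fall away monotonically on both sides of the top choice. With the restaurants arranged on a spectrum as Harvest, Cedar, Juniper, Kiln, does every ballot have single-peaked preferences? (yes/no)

Axis positions: Harvest=1, Cedar=2, Juniper=3, Kiln=4.
Type 1 (peak Cedar at position 2): ranking walks positions 2-3-4-1, expanding outward from the peak — single-peaked.
Type 2 (peak Cedar at position 2): ranking walks positions 2-1-3-4, expanding outward from the peak — single-peaked.
Type 3 (peak Harvest at position 1): ranking walks positions 1-2-3-4, expanding outward from the peak — single-peaked.
Type 4 (peak Kiln at position 4): ranking walks positions 4-3-2-1, expanding outward from the peak — single-peaked.
Type 5 (peak Juniper at position 3): ranking walks positions 3-4-2-1, expanding outward from the peak — single-peaked.
Every ranking is single-peaked on this axis.

yes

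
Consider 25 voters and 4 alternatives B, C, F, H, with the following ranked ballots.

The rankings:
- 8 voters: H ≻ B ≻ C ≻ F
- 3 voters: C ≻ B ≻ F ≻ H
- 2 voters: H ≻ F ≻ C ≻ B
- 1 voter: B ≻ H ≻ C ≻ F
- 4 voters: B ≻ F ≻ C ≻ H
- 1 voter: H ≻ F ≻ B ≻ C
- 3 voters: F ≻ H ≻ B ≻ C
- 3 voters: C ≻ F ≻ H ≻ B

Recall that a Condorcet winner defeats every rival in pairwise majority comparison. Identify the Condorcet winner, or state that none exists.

Head-to-head results (25 voters):
B vs C: 17 to 8, B.
B vs F: 16 to 9, B.
B vs H: B is ranked higher on 3+1+4 = 8 ballots, H on 17. H wins 17–8.
C vs F: 15 to 10, C.
C vs H: 10 to 15, H.
F vs H: F is ranked higher on 3+4+3+3 = 13 ballots, H on 12. F wins 13–12.
No alternative is unbeaten: B loses to H; C loses to B; F loses to B; H loses to F. In particular B → F → H → B is a majority cycle — no Condorcet winner exists.

none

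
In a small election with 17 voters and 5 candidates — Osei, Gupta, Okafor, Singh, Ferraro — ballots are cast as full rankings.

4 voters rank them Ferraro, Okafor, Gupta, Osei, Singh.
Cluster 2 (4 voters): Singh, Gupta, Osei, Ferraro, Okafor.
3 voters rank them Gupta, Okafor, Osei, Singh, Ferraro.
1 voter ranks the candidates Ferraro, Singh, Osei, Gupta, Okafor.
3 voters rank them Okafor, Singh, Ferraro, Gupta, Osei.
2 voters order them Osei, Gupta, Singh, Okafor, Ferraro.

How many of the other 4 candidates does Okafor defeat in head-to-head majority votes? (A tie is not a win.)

Okafor against each rival (17 voters):
Okafor vs Osei: Okafor, 10–7.
Okafor vs Gupta: Gupta wins 10–7.
Okafor vs Singh: Okafor, 10–7.
Okafor vs Ferraro: 8 to 9, Ferraro.
Okafor beats Osei, Singh; loses to Gupta, Ferraro — 2 pairwise wins.

2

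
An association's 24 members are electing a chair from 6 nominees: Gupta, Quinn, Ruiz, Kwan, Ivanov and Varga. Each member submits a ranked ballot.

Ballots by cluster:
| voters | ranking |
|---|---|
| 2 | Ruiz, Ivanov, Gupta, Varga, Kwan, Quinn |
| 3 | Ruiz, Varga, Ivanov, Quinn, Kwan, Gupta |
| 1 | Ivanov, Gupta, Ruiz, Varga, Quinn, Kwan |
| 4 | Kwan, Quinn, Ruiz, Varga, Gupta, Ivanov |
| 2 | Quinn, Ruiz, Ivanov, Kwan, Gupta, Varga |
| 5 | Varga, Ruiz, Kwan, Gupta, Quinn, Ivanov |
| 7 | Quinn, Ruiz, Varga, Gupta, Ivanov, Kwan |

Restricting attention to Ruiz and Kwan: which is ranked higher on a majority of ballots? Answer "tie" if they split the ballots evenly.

Ruiz

Ballots ranking Ruiz above Kwan: 2 + 3 + 1 + 2 + 5 + 7 = 20.
Ballots ranking Kwan above Ruiz: 24 − 20 = 4.
Ruiz wins the head-to-head 20–4.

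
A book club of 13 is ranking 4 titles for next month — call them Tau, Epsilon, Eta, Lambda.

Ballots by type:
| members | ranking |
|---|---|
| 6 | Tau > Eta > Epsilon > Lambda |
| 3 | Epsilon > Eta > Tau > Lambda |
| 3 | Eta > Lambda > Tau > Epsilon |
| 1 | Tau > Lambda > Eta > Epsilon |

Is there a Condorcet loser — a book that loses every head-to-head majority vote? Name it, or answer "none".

Pairwise majorities:
Tau–Epsilon: Tau 10–3.
Tau vs Eta: Tau, 7–6.
Tau–Lambda: Tau 10–3.
Epsilon vs Eta: 3 to 10, Eta.
Epsilon vs Lambda: 9 to 4, Epsilon.
Eta vs Lambda: Eta preferred on 6+3+3 = 12 ballots; Eta wins 12–1.
Only Lambda has no wins; Lambda is the Condorcet loser.

Lambda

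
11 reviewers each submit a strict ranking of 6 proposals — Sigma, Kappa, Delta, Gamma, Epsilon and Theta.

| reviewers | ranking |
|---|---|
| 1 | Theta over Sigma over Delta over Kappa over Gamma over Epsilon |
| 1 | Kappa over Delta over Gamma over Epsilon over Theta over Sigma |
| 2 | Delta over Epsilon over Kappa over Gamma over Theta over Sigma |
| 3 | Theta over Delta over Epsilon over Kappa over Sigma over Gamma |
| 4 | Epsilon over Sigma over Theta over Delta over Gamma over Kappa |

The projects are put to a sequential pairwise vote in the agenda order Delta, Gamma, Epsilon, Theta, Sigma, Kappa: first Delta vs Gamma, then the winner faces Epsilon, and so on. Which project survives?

Round 1: Delta vs Gamma — 11–0, Delta advances.
Round 2: Delta vs Epsilon — 7–4, Delta advances.
Round 3: Delta vs Theta — 3–8, Theta advances.
Round 4: Theta vs Sigma — 7–4, Theta advances.
Round 5: Theta vs Kappa — 8–3, Theta advances.
The agenda winner is Theta.

Theta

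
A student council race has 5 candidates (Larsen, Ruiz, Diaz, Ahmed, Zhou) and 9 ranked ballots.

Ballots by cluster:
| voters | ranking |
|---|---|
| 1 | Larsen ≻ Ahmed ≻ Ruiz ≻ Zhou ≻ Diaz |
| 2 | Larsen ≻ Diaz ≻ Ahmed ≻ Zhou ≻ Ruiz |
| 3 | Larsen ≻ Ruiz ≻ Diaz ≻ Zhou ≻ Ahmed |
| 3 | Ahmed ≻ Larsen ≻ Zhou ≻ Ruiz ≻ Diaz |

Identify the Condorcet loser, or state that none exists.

none

Pairwise majorities:
Larsen–Ruiz: Larsen 9–0.
Larsen–Diaz: Larsen 9–0.
Larsen–Ahmed: Larsen 6–3.
Larsen vs Zhou: 9 to 0, Larsen.
Ruiz–Diaz: Ruiz 7–2.
Ruiz vs Ahmed: 3 to 6, Ahmed.
Ruiz–Zhou: Zhou 5–4.
Diaz vs Ahmed: 2+3 = 5 for Diaz, 4 for Ahmed — Diaz by 5–4.
Diaz–Zhou: Diaz 5–4.
Ahmed vs Zhou: Ahmed preferred on 1+2+3 = 6 ballots; Ahmed wins 6–3.
Each candidate has at least one pairwise win (Larsen beats Ruiz; Ruiz beats Diaz; Diaz beats Ahmed; Ahmed beats Ruiz; Zhou beats Ruiz) — no Condorcet loser.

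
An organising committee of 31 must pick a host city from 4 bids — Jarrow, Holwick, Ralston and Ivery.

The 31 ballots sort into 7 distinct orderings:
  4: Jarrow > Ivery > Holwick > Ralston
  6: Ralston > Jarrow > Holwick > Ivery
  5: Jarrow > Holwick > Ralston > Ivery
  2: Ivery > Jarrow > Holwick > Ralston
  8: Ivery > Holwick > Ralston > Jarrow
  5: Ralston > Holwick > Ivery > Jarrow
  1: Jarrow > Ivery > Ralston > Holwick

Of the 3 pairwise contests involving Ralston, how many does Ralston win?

Ralston against each rival (31 organisers):
Ralston vs Jarrow: 6+8+5 = 19 for Ralston, 12 for Jarrow — Ralston by 19–12.
Ralston vs Holwick: Ralston preferred on 6+5+1 = 12 ballots; Holwick wins 19–12.
Ralston vs Ivery: Ralston preferred on 6+5+5 = 16 ballots; Ralston wins 16–15.
Ralston beats Jarrow, Ivery; loses to Holwick — 2 pairwise wins.

2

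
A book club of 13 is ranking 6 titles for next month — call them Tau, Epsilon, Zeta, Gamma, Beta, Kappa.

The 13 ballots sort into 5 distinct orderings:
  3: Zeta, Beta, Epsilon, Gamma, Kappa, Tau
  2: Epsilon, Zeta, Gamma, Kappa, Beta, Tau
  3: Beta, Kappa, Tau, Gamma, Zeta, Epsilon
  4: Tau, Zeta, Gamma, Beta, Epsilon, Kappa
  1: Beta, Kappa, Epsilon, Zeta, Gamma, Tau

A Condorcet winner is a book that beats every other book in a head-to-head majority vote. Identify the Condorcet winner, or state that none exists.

none

Pairwise majorities:
Tau vs Epsilon: Tau, 7–6.
Tau vs Zeta: Tau, 7–6.
Tau vs Gamma: Tau preferred on 3+4 = 7 ballots; Tau wins 7–6.
Tau vs Beta: 4 for Tau, 9 for Beta — Beta by 9–4.
Tau vs Kappa: Kappa, 9–4.
Epsilon vs Zeta: Epsilon is ranked higher on 2+1 = 3 ballots, Zeta on 10. Zeta wins 10–3.
Epsilon vs Gamma: Gamma, 7–6.
Epsilon vs Beta: 2 for Epsilon, 11 for Beta — Beta by 11–2.
Epsilon–Kappa: Epsilon 9–4.
Zeta vs Gamma: Zeta is ranked higher on 3+2+4+1 = 10 ballots, Gamma on 3. Zeta wins 10–3.
Zeta vs Beta: Zeta preferred on 3+2+4 = 9 ballots; Zeta wins 9–4.
Zeta vs Kappa: Zeta wins 9–4.
Gamma vs Beta: 6 to 7, Beta.
Gamma vs Kappa: 3+2+4 = 9 for Gamma, 4 for Kappa — Gamma by 9–4.
Beta vs Kappa: 3+3+4+1 = 11 for Beta, 2 for Kappa — Beta by 11–2.
Each book drops at least one matchup (Tau loses to Beta; Epsilon loses to Tau; Zeta loses to Tau; Gamma loses to Tau; Beta loses to Zeta; Kappa loses to Epsilon); the cycle Tau → Epsilon → Kappa → Tau rules out a Condorcet winner.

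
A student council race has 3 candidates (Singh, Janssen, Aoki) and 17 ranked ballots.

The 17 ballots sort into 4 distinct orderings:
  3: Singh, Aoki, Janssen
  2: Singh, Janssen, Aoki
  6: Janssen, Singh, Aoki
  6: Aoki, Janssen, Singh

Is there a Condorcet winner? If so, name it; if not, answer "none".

Head-to-head results (17 voters):
Singh vs Janssen: Singh is ranked higher on 3+2 = 5 ballots, Janssen on 12. Janssen wins 12–5.
Singh vs Aoki: 3+2+6 = 11 for Singh, 6 for Aoki — Singh by 11–6.
Janssen vs Aoki: 2+6 = 8 for Janssen, 9 for Aoki — Aoki by 9–8.
Every candidate loses at least once (Singh loses to Janssen; Janssen loses to Aoki; Aoki loses to Singh). The majority relation contains the cycle Singh beats Aoki beats Janssen beats Singh, so there is no Condorcet winner.

none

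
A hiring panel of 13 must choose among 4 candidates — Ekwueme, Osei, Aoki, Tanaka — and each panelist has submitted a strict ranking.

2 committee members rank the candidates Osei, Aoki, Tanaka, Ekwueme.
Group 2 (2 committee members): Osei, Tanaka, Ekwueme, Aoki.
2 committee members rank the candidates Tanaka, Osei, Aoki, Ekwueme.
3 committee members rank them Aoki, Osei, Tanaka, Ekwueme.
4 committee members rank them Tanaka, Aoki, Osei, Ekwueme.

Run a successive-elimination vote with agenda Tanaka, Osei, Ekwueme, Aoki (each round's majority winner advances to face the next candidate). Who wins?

Aoki

Round 1: Tanaka vs Osei — 6–7, Osei advances.
Round 2: Osei vs Ekwueme — 13–0, Osei advances.
Round 3: Osei vs Aoki — 6–7, Aoki advances.
The agenda winner is Aoki.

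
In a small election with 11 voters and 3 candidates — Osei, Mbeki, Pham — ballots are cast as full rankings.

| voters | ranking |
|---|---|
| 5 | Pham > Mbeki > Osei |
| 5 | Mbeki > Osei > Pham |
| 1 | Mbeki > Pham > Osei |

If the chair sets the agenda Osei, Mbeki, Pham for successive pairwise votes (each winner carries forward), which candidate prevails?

Round 1: Osei vs Mbeki — 0–11, Mbeki advances.
Round 2: Mbeki vs Pham — 6–5, Mbeki advances.
Mbeki survives the agenda.

Mbeki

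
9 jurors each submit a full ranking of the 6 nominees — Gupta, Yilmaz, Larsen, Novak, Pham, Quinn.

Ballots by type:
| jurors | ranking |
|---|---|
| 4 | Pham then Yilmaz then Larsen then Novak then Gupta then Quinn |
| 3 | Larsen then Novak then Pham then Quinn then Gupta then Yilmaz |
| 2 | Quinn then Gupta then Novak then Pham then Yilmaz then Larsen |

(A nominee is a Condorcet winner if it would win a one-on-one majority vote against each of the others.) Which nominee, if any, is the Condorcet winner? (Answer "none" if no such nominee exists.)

Check each pair by majority over 9 ballots:
Gupta–Yilmaz: Gupta 5–4.
Gupta vs Larsen: Gupta preferred on 2 ballots; Larsen wins 7–2.
Gupta vs Novak: Novak, 7–2.
Gupta vs Pham: Pham, 7–2.
Gupta vs Quinn: 4 for Gupta, 5 for Quinn — Quinn by 5–4.
Yilmaz–Larsen: Yilmaz 6–3.
Yilmaz vs Novak: Yilmaz is ranked higher on 4 ballots, Novak on 5. Novak wins 5–4.
Yilmaz vs Pham: Yilmaz is ranked higher on 0 ballots, Pham on 9. Pham wins 9–0.
Yilmaz vs Quinn: Quinn, 5–4.
Larsen vs Novak: Larsen, 7–2.
Larsen–Pham: Pham 6–3.
Larsen vs Quinn: 4+3 = 7 for Larsen, 2 for Quinn — Larsen by 7–2.
Novak vs Pham: Novak is ranked higher on 3+2 = 5 ballots, Pham on 4. Novak wins 5–4.
Novak vs Quinn: Novak preferred on 4+3 = 7 ballots; Novak wins 7–2.
Pham vs Quinn: Pham is ranked higher on 4+3 = 7 ballots, Quinn on 2. Pham wins 7–2.
Every nominee loses at least once (Gupta loses to Larsen; Yilmaz loses to Gupta; Larsen loses to Yilmaz; Novak loses to Larsen; Pham loses to Novak; Quinn loses to Larsen). The majority relation contains the cycle Gupta > Yilmaz > Larsen > Gupta, so there is no Condorcet winner.

none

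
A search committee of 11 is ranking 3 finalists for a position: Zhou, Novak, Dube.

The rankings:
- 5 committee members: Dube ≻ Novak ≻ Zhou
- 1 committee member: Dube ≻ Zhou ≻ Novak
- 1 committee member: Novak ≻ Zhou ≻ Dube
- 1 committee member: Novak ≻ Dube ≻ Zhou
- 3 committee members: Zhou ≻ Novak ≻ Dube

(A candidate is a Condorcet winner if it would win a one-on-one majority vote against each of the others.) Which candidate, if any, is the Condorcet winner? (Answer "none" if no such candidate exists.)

Check each pair by majority over 11 ballots:
Zhou–Novak: Novak 7–4.
Zhou–Dube: Dube 7–4.
Novak vs Dube: Dube wins 6–5.
Dube beats each of Zhou, Novak — Dube is the Condorcet winner.

Dube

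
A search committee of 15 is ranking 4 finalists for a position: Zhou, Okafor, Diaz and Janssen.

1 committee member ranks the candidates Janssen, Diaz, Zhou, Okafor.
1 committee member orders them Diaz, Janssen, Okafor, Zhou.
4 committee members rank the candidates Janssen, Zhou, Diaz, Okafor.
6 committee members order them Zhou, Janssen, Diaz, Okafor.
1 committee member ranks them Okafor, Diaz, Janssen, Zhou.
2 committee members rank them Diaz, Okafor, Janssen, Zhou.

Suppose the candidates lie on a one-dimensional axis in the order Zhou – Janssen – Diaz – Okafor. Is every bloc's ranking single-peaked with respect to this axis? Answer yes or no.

yes

Axis positions: Zhou=1, Janssen=2, Diaz=3, Okafor=4.
Bloc 1 (peak Janssen at position 2): ranking walks positions 2-3-1-4, expanding outward from the peak — single-peaked.
Bloc 2 (peak Diaz at position 3): ranking walks positions 3-2-4-1, expanding outward from the peak — single-peaked.
Bloc 3 (peak Janssen at position 2): ranking walks positions 2-1-3-4, expanding outward from the peak — single-peaked.
Bloc 4 (peak Zhou at position 1): ranking walks positions 1-2-3-4, expanding outward from the peak — single-peaked.
Bloc 5 (peak Okafor at position 4): ranking walks positions 4-3-2-1, expanding outward from the peak — single-peaked.
Bloc 6 (peak Diaz at position 3): ranking walks positions 3-4-2-1, expanding outward from the peak — single-peaked.
Every ranking is single-peaked on this axis.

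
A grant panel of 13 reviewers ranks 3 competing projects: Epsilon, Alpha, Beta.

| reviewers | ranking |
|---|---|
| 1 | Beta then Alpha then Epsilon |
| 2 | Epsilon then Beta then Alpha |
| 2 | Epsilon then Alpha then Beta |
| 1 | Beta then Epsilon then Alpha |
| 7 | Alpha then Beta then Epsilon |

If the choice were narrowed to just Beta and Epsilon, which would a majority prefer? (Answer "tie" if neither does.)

Ballots ranking Beta above Epsilon: 1 + 1 + 7 = 9.
Ballots ranking Epsilon above Beta: 13 − 9 = 4.
Beta wins the head-to-head 9–4.

Beta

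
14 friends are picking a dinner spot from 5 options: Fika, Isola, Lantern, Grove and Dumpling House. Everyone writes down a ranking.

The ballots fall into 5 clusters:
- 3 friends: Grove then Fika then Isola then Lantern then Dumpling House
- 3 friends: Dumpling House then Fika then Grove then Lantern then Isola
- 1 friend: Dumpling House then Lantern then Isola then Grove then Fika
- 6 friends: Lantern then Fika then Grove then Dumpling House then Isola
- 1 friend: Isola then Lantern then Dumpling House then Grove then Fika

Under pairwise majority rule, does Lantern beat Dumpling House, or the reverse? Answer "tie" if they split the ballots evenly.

Ballots ranking Lantern above Dumpling House: 3 + 6 + 1 = 10.
Ballots ranking Dumpling House above Lantern: 14 − 10 = 4.
Lantern wins the head-to-head 10–4.

Lantern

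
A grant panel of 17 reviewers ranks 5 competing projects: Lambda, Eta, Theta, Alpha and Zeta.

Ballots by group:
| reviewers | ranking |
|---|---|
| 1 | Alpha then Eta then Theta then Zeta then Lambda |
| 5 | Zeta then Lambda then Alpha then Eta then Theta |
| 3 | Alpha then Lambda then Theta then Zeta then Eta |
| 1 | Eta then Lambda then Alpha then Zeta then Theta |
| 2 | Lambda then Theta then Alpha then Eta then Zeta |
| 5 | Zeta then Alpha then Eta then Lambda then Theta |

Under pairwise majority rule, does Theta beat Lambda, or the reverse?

Lambda

Ballots ranking Theta above Lambda: 1.
Ballots ranking Lambda above Theta: 17 − 1 = 16.
Lambda wins the head-to-head 16–1.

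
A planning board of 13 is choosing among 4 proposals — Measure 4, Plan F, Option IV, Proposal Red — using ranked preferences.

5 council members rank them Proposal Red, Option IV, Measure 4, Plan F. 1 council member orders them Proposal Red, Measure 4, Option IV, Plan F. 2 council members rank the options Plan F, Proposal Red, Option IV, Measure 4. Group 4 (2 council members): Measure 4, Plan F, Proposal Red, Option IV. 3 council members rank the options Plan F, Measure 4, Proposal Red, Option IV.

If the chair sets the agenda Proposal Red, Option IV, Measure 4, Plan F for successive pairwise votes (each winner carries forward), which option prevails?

Round 1: Proposal Red vs Option IV — 13–0, Proposal Red advances.
Round 2: Proposal Red vs Measure 4 — 8–5, Proposal Red advances.
Round 3: Proposal Red vs Plan F — 6–7, Plan F advances.
The agenda winner is Plan F.

Plan F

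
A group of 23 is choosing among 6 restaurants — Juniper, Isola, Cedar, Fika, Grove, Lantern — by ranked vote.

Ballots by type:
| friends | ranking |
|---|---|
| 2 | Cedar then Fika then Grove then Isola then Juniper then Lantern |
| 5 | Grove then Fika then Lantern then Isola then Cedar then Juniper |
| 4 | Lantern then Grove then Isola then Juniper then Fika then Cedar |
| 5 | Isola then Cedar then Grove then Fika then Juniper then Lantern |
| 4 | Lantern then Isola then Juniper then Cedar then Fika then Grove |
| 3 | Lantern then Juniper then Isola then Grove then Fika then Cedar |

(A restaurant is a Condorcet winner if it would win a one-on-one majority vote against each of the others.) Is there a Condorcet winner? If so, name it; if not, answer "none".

Pairwise majorities:
Juniper vs Isola: Juniper preferred on 3 ballots; Isola wins 20–3.
Juniper–Cedar: Cedar 12–11.
Juniper vs Fika: Fika, 12–11.
Juniper vs Grove: Juniper is ranked higher on 4+3 = 7 ballots, Grove on 16. Grove wins 16–7.
Juniper vs Lantern: Lantern, 16–7.
Isola vs Cedar: 21 to 2, Isola.
Isola vs Fika: Isola is ranked higher on 4+5+4+3 = 16 ballots, Fika on 7. Isola wins 16–7.
Isola vs Grove: Isola, 12–11.
Isola vs Lantern: Lantern wins 16–7.
Cedar vs Fika: Fika wins 12–11.
Cedar–Grove: Grove 12–11.
Cedar–Lantern: Lantern 16–7.
Fika–Grove: Grove 17–6.
Fika vs Lantern: Fika, 12–11.
Grove–Lantern: Grove 12–11.
No restaurant is unbeaten: Juniper loses to Isola; Isola loses to Lantern; Cedar loses to Isola; Fika loses to Isola; Grove loses to Isola; Lantern loses to Fika. In particular Isola > Fika > Lantern > Isola is a majority cycle — no Condorcet winner exists.

none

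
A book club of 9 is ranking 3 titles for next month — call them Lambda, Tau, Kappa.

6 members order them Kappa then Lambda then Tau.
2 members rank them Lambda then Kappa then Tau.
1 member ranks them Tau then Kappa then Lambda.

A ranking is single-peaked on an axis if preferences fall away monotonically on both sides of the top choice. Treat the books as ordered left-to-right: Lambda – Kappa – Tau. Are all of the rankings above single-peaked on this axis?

Axis positions: Lambda=1, Kappa=2, Tau=3.
Bloc 1 (peak Kappa at position 2): ranking walks positions 2-1-3, expanding outward from the peak — single-peaked.
Bloc 2 (peak Lambda at position 1): ranking walks positions 1-2-3, expanding outward from the peak — single-peaked.
Bloc 3 (peak Tau at position 3): ranking walks positions 3-2-1, expanding outward from the peak — single-peaked.
Every ranking is single-peaked on this axis.

yes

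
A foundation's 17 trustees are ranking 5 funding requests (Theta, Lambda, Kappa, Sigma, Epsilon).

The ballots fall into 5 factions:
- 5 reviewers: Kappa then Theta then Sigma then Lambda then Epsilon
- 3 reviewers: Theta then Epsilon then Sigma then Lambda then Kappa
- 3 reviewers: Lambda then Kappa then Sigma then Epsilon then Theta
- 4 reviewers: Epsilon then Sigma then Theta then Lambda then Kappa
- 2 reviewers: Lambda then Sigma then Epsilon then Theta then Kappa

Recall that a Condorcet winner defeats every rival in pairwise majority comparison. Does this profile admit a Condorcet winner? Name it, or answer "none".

Pairwise majorities:
Theta vs Lambda: Theta preferred on 5+3+4 = 12 ballots; Theta wins 12–5.
Theta vs Kappa: Theta preferred on 3+4+2 = 9 ballots; Theta wins 9–8.
Theta vs Sigma: Theta is ranked higher on 5+3 = 8 ballots, Sigma on 9. Sigma wins 9–8.
Theta vs Epsilon: Theta is ranked higher on 5+3 = 8 ballots, Epsilon on 9. Epsilon wins 9–8.
Lambda vs Kappa: Lambda is ranked higher on 3+3+4+2 = 12 ballots, Kappa on 5. Lambda wins 12–5.
Lambda vs Sigma: 5 to 12, Sigma.
Lambda vs Epsilon: Lambda preferred on 5+3+2 = 10 ballots; Lambda wins 10–7.
Kappa vs Sigma: Kappa is ranked higher on 5+3 = 8 ballots, Sigma on 9. Sigma wins 9–8.
Kappa vs Epsilon: Kappa preferred on 5+3 = 8 ballots; Epsilon wins 9–8.
Sigma vs Epsilon: Sigma is ranked higher on 5+3+2 = 10 ballots, Epsilon on 7. Sigma wins 10–7.
Sigma wins every pairwise contest, so Sigma is the Condorcet winner.

Sigma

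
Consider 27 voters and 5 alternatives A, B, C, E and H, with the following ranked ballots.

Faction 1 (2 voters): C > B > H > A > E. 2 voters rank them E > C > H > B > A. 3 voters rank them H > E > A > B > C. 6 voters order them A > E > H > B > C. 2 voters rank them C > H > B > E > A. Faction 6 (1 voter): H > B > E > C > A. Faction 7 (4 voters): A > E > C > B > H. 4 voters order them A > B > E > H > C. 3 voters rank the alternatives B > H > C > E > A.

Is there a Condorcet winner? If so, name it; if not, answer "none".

A

Head-to-head results (27 voters):
A vs B: A wins 17–10.
A–C: A 17–10.
A vs E: A wins 16–11.
A–H: A 14–13.
B vs C: B, 17–10.
B–E: E 15–12.
B vs H: H wins 14–13.
C vs E: E, 20–7.
C vs H: H, 17–10.
E vs H: E, 16–11.
A wins every pairwise contest, so A is the Condorcet winner.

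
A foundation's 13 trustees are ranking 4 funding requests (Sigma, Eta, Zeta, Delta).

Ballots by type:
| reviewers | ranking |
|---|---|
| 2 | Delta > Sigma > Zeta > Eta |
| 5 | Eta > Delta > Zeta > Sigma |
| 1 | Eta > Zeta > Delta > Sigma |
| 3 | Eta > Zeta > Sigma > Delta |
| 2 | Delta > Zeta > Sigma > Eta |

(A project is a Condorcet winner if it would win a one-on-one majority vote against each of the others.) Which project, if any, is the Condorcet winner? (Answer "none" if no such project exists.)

Eta

Head-to-head results (13 reviewers):
Sigma vs Eta: Eta wins 9–4.
Sigma vs Zeta: Zeta wins 11–2.
Sigma vs Delta: Delta, 10–3.
Eta–Zeta: Eta 9–4.
Eta vs Delta: Eta wins 9–4.
Zeta–Delta: Delta 9–4.
Eta wins every pairwise contest, so Eta is the Condorcet winner.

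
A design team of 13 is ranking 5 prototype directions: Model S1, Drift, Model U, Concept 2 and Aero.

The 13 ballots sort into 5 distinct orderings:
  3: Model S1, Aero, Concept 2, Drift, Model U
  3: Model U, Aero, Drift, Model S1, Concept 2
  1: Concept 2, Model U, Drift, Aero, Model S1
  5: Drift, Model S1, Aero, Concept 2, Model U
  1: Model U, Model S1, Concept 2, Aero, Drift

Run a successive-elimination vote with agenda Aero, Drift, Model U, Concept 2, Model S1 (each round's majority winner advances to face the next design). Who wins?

Model S1

Round 1: Aero vs Drift — 7–6, Aero advances.
Round 2: Aero vs Model U — 8–5, Aero advances.
Round 3: Aero vs Concept 2 — 11–2, Aero advances.
Round 4: Aero vs Model S1 — 4–9, Model S1 advances.
Model S1 survives the agenda.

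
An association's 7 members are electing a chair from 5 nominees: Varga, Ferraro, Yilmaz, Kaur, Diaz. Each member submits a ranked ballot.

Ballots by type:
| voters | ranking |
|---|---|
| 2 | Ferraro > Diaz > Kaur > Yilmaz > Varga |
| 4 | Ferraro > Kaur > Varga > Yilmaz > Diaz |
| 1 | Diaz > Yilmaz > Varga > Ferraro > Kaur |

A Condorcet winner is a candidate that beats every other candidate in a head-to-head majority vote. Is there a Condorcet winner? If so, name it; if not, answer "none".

Ferraro

Head-to-head results (7 voters):
Varga–Ferraro: Ferraro 6–1.
Varga vs Yilmaz: Varga, 4–3.
Varga–Kaur: Kaur 6–1.
Varga vs Diaz: Varga wins 4–3.
Ferraro–Yilmaz: Ferraro 6–1.
Ferraro–Kaur: Ferraro 7–0.
Ferraro–Diaz: Ferraro 6–1.
Yilmaz vs Kaur: Kaur wins 6–1.
Yilmaz vs Diaz: Yilmaz, 4–3.
Kaur vs Diaz: Kaur wins 4–3.
Only Ferraro has no losses; Ferraro is the Condorcet winner.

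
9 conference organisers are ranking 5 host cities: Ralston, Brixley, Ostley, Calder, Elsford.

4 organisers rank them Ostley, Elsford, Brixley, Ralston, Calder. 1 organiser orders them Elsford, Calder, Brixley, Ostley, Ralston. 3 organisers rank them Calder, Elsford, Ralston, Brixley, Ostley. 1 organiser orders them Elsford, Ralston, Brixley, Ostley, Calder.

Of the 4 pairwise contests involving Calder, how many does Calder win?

Calder against each rival (9 organisers):
Calder vs Ralston: 4 to 5, Ralston.
Calder vs Brixley: Brixley, 5–4.
Calder vs Ostley: 1+3 = 4 for Calder, 5 for Ostley — Ostley by 5–4.
Calder–Elsford: Elsford 6–3.
Calder beats no one; loses to Ralston, Brixley, Ostley, Elsford — 0 pairwise wins.

0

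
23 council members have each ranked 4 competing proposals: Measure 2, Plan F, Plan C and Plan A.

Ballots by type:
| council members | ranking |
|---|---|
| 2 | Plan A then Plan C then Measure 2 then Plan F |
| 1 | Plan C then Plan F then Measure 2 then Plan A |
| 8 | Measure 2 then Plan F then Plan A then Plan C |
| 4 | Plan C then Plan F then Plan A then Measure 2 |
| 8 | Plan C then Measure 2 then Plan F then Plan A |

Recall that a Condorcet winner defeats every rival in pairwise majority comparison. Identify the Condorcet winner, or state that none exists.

Pairwise majorities:
Measure 2–Plan F: Measure 2 18–5.
Measure 2 vs Plan C: Plan C, 15–8.
Measure 2–Plan A: Measure 2 17–6.
Plan F vs Plan C: Plan C, 15–8.
Plan F–Plan A: Plan F 21–2.
Plan C vs Plan A: Plan C wins 13–10.
Plan C defeats every rival head-to-head and is the Condorcet winner.

Plan C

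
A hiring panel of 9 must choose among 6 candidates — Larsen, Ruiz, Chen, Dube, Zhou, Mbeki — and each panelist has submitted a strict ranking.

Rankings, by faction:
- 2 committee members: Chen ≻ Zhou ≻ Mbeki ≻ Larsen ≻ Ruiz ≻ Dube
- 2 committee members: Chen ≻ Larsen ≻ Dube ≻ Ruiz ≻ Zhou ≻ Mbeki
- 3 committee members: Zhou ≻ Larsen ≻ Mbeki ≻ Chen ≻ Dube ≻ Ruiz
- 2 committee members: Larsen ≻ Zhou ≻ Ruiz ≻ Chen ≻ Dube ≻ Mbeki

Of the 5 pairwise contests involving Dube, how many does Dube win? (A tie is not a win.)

Dube against each rival (9 committee members):
Dube vs Larsen: Larsen wins 9–0.
Dube vs Ruiz: 5 to 4, Dube.
Dube vs Chen: 0 to 9, Chen.
Dube vs Zhou: 2 to 7, Zhou.
Dube vs Mbeki: Mbeki, 5–4.
Dube beats Ruiz; loses to Larsen, Chen, Zhou, Mbeki — 1 pairwise win.

1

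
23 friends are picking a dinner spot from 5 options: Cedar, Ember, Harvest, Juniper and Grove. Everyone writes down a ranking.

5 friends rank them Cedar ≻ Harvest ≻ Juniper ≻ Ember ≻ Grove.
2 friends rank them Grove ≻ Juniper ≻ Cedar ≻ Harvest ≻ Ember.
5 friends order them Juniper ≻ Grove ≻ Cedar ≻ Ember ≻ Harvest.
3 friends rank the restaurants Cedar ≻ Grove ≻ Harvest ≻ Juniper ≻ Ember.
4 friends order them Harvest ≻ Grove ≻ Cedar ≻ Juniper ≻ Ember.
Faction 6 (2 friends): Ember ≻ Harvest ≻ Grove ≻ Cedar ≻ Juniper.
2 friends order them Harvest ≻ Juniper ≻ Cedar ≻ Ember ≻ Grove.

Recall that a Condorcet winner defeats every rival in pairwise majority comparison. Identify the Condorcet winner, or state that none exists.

Check each pair by majority over 23 ballots:
Cedar vs Ember: Cedar, 21–2.
Cedar–Harvest: Cedar 15–8.
Cedar vs Juniper: Cedar wins 14–9.
Cedar vs Grove: Grove wins 13–10.
Ember vs Harvest: Harvest, 16–7.
Ember vs Juniper: Juniper wins 21–2.
Ember vs Grove: Grove wins 14–9.
Harvest vs Juniper: Harvest wins 16–7.
Harvest–Grove: Harvest 13–10.
Juniper–Grove: Juniper 12–11.
Each restaurant drops at least one matchup (Cedar loses to Grove; Ember loses to Cedar; Harvest loses to Cedar; Juniper loses to Cedar; Grove loses to Harvest); the cycle Cedar beats Harvest beats Grove beats Cedar rules out a Condorcet winner.

none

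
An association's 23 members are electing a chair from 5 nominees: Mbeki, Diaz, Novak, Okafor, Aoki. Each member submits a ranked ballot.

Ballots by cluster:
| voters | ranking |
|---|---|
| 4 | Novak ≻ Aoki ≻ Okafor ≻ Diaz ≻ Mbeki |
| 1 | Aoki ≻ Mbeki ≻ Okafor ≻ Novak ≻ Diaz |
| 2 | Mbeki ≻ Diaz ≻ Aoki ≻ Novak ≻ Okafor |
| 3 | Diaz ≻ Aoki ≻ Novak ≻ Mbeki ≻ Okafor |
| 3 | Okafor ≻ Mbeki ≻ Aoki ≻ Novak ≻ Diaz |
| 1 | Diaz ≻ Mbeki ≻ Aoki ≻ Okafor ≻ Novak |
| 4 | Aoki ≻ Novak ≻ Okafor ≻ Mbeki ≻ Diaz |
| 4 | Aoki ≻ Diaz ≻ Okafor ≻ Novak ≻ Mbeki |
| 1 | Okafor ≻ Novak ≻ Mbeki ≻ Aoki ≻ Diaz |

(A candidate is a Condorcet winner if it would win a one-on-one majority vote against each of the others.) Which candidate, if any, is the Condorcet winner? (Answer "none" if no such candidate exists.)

Aoki

Head-to-head results (23 voters):
Mbeki vs Diaz: 11 to 12, Diaz.
Mbeki vs Novak: Mbeki preferred on 1+2+3+1 = 7 ballots; Novak wins 16–7.
Mbeki vs Okafor: 1+2+3+1 = 7 for Mbeki, 16 for Okafor — Okafor by 16–7.
Mbeki vs Aoki: 2+3+1+1 = 7 for Mbeki, 16 for Aoki — Aoki by 16–7.
Diaz vs Novak: Diaz is ranked higher on 2+3+1+4 = 10 ballots, Novak on 13. Novak wins 13–10.
Diaz vs Okafor: 10 to 13, Okafor.
Diaz vs Aoki: 2+3+1 = 6 for Diaz, 17 for Aoki — Aoki by 17–6.
Novak vs Okafor: 4+2+3+4 = 13 for Novak, 10 for Okafor — Novak by 13–10.
Novak vs Aoki: 4+1 = 5 for Novak, 18 for Aoki — Aoki by 18–5.
Okafor vs Aoki: 3+1 = 4 for Okafor, 19 for Aoki — Aoki by 19–4.
Only Aoki has no losses; Aoki is the Condorcet winner.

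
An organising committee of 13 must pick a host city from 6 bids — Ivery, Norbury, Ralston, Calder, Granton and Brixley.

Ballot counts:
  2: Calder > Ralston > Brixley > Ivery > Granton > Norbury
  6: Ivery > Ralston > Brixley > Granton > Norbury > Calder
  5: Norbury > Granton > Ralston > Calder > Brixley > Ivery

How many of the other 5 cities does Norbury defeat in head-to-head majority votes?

Norbury against each rival (13 organisers):
Norbury vs Ivery: Norbury preferred on 5 ballots; Ivery wins 8–5.
Norbury vs Ralston: Ralston wins 8–5.
Norbury vs Calder: 6+5 = 11 for Norbury, 2 for Calder — Norbury by 11–2.
Norbury vs Granton: 5 for Norbury, 8 for Granton — Granton by 8–5.
Norbury vs Brixley: 5 for Norbury, 8 for Brixley — Brixley by 8–5.
Norbury beats Calder; loses to Ivery, Ralston, Granton, Brixley — 1 pairwise win.

1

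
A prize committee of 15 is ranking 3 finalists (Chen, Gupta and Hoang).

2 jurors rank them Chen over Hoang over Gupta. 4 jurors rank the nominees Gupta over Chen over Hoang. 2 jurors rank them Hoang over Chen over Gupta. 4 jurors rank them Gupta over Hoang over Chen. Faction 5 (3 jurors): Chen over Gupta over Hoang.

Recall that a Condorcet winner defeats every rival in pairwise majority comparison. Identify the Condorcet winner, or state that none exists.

Check each pair by majority over 15 ballots:
Chen vs Gupta: 2+2+3 = 7 for Chen, 8 for Gupta — Gupta by 8–7.
Chen vs Hoang: Chen preferred on 2+4+3 = 9 ballots; Chen wins 9–6.
Gupta vs Hoang: Gupta is ranked higher on 4+4+3 = 11 ballots, Hoang on 4. Gupta wins 11–4.
Only Gupta has no losses; Gupta is the Condorcet winner.

Gupta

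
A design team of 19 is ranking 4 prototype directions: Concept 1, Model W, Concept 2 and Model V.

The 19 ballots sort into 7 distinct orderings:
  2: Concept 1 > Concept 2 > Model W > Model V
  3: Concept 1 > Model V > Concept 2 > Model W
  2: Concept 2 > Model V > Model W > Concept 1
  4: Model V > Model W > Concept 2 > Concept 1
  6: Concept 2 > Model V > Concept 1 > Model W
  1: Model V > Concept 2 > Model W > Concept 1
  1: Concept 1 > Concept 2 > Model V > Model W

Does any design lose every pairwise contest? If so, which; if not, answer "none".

Pairwise majorities:
Concept 1 vs Model W: Concept 1, 12–7.
Concept 1 vs Concept 2: 2+3+1 = 6 for Concept 1, 13 for Concept 2 — Concept 2 by 13–6.
Concept 1 vs Model V: Concept 1 preferred on 2+3+1 = 6 ballots; Model V wins 13–6.
Model W–Concept 2: Concept 2 15–4.
Model W vs Model V: Model V, 17–2.
Concept 2 vs Model V: Concept 2 preferred on 2+2+6+1 = 11 ballots; Concept 2 wins 11–8.
Model W loses to every other design — it is the Condorcet loser.

Model W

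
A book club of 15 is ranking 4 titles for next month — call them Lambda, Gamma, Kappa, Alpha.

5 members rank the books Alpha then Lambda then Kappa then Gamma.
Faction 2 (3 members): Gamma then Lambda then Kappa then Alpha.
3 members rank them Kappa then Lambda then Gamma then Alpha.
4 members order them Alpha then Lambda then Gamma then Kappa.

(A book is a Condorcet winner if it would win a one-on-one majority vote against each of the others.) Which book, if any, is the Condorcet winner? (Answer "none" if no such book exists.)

Alpha

Check each pair by majority over 15 ballots:
Lambda vs Gamma: Lambda is ranked higher on 5+3+4 = 12 ballots, Gamma on 3. Lambda wins 12–3.
Lambda vs Kappa: Lambda is ranked higher on 5+3+4 = 12 ballots, Kappa on 3. Lambda wins 12–3.
Lambda vs Alpha: Lambda is ranked higher on 3+3 = 6 ballots, Alpha on 9. Alpha wins 9–6.
Gamma vs Kappa: Gamma preferred on 3+4 = 7 ballots; Kappa wins 8–7.
Gamma vs Alpha: Gamma is ranked higher on 3+3 = 6 ballots, Alpha on 9. Alpha wins 9–6.
Kappa vs Alpha: Kappa is ranked higher on 3+3 = 6 ballots, Alpha on 9. Alpha wins 9–6.
Alpha wins every pairwise contest, so Alpha is the Condorcet winner.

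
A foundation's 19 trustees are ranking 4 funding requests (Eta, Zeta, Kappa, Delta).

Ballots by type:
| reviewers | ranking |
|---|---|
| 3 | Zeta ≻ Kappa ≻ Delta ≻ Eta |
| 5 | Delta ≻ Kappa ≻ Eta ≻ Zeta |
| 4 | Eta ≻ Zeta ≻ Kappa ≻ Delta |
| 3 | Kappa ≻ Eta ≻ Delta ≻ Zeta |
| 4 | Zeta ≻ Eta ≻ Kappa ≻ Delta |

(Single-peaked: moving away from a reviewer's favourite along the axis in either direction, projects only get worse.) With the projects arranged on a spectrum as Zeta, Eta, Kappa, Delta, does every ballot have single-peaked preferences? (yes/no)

Axis positions: Zeta=1, Eta=2, Kappa=3, Delta=4.
Type 1: ranking walks positions 1-3-4-2; Kappa is ranked above Eta even though Eta lies between Kappa and the peak Zeta on the axis — preferences dip and rise again. Not single-peaked.
Type 2 (peak Delta at position 4): ranking walks positions 4-3-2-1, expanding outward from the peak — single-peaked.
Type 3 (peak Eta at position 2): ranking walks positions 2-1-3-4, expanding outward from the peak — single-peaked.
Type 4 (peak Kappa at position 3): ranking walks positions 3-2-4-1, expanding outward from the peak — single-peaked.
Type 5 (peak Zeta at position 1): ranking walks positions 1-2-3-4, expanding outward from the peak — single-peaked.
Type 1 violates single-peakedness, so the profile is not single-peaked on this axis.

no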